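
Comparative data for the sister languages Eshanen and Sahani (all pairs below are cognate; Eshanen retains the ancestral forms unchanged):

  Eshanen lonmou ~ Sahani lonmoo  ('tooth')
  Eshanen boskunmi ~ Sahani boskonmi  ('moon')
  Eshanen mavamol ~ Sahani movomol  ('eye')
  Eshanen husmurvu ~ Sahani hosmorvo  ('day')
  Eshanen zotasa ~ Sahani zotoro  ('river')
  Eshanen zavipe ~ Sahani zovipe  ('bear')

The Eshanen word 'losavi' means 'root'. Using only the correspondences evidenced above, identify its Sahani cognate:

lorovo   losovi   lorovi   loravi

zotasa ~ zotoro — Eshanen s corresponds to Sahani r between vowels (before a back vowel).
mavamol ~ movomol, zavipe ~ zovipe — Eshanen a corresponds to Sahani o after a consonant, before a labial obstruent.
Applying these to Eshanen 'losavi':
  losavi → loravi   (s→r between vowels (before a back vowel))
  loravi → lorovi   (a→o after a consonant, before a labial obstruent)
So the Sahani cognate is 'lorovi'.

lorovi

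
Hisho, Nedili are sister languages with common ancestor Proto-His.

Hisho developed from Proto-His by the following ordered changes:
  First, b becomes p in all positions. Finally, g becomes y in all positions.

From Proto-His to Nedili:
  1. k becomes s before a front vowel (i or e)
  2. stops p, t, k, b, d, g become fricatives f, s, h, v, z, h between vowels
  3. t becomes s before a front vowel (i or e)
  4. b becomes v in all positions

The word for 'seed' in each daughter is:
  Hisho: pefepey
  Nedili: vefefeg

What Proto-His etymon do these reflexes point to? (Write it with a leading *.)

*befepeg

Position 7: Hisho has y, Nedili has g. Nedili preserves g here (none of its changes turn any other segment into g), so the proto-segment is *g.
Position 1: Hisho has p, Nedili has v. Taking the neighbouring segments as reconstructed: Hisho p could go back to *p or *b; Nedili v could go back to *b or *v — the one source consistent with every daughter is *b.
Position 5: Hisho has p, Nedili has f. Taking the neighbouring segments as reconstructed: Hisho p could go back to *p or *b; Nedili f could go back to *p or *f — the one source consistent with every daughter is *p.
The remaining positions agree across the daughters. Check the candidate against every language:
Hisho: *befepeg > pefepeg > pefepey  (by unconditioned shift, unconditioned shift)
Nedili: *befepeg > befefeg > vefefeg  (by intervocalic lenition, unconditioned shift)
No other proto-form is consistent with every reflex, so the reconstruction is *befepeg.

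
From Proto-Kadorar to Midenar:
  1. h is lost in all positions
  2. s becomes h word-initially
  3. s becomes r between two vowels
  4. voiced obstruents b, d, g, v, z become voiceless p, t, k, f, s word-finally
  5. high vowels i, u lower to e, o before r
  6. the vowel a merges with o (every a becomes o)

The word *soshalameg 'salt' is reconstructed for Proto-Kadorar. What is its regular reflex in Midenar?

horolomek

Midenar: *soshalameg > sosalameg > hosalameg > horalameg > horalamek > horolomek  (by h-loss, debuccalisation, rhotacism, final devoicing, vowel merger)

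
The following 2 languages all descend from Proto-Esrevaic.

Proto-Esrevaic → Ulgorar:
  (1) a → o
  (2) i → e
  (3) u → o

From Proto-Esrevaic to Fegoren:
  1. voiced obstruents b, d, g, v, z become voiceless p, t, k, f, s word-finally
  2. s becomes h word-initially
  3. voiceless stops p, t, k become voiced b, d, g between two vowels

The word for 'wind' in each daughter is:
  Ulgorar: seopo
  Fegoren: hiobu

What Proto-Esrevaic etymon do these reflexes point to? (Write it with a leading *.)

Position 2: Ulgorar has e, Fegoren has i. Fegoren preserves i here (none of its changes turn any other segment into i), so the proto-segment is *i.
Position 4: Ulgorar has p, Fegoren has b. Ulgorar preserves p here (none of its changes turn any other segment into p), so the proto-segment is *p.
This points to *siopu. Verify forward in each daughter:
Ulgorar: *siopu > seopu > seopo  (by vowel merger, vowel merger)
Fegoren: start from *siopu.
  rule 1: no change — siopu
  rule 2 (debuccalisation): siopu → hiopu
  rule 3 (intervocalic voicing): hiopu → hiobu
  ⇒ Fegoren hiobu
No other proto-form is consistent with every reflex, so the reconstruction is *siopu.

*siopu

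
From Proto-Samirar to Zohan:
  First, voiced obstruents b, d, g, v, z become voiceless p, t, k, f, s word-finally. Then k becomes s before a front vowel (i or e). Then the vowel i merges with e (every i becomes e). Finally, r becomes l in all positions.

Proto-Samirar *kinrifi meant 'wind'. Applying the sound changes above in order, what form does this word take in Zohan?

senlefe

Zohan: *kinrifi
  kinrifi (rule 1 does not apply)
  kinrifi → sinrifi   [palatalisation]
  sinrifi → senrefe   [vowel merger]
  senrefe → senlefe   [unconditioned shift]
  giving Zohan senlefe.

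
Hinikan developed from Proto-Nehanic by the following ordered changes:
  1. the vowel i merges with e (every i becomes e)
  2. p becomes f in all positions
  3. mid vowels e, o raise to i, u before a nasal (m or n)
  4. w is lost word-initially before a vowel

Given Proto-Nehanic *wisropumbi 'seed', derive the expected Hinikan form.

esrofumbe

Hinikan: start from *wisropumbi.
  rule 1 (vowel merger): wisropumbi → wesropumbe
  rule 2 (unconditioned shift): wesropumbe → wesrofumbe
  rule 3: no change — wesrofumbe
  rule 4 (glide loss): wesrofumbe → esrofumbe
  ⇒ Hinikan esrofumbe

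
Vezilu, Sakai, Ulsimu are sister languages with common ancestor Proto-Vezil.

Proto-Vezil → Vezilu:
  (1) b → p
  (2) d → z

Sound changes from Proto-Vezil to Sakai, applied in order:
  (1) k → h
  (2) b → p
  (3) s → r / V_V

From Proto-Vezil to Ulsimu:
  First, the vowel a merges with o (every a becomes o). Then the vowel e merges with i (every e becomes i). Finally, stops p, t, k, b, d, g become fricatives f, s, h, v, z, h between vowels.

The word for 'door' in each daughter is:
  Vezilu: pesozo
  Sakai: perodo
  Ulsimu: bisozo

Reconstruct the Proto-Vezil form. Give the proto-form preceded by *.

*besodo

Position 1: Vezilu has p, Sakai has p, Ulsimu has b. Ulsimu preserves b here (none of its changes turn any other segment into b), so the proto-segment is *b.
Position 3: Vezilu has s, Sakai has r, Ulsimu has s. Vezilu preserves s here (none of its changes turn any other segment into s), so the proto-segment is *s.
Position 2: Vezilu has e, Sakai has e, Ulsimu has i. Vezilu preserves e here (none of its changes turn any other segment into e), so the proto-segment is *e.
This points to *besodo. Verify forward in each daughter:
Vezilu: *besodo
  besodo → pesodo   [unconditioned shift]
  pesodo → pesozo   [unconditioned shift]
  giving Vezilu pesozo.
Sakai: *besodo > pesodo > perodo  (by unconditioned shift, rhotacism)
Ulsimu: *besodo > bisodo > bisozo  (by vowel merger, intervocalic lenition)
*besodo is the unique common source.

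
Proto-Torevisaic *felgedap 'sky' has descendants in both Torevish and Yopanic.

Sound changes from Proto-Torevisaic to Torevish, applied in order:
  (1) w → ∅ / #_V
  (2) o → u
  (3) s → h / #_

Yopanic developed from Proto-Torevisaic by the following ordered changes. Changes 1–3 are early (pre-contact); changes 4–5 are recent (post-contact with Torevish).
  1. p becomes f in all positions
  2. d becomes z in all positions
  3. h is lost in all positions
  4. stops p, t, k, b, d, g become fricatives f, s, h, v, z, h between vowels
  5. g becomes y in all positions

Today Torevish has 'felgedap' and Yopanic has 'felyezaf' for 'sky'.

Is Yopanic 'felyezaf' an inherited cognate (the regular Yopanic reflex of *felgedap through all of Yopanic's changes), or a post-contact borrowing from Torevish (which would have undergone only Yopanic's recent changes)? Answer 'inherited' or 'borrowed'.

If inherited, *felgedap would pass through all of Yopanic's changes:
Yopanic: *felgedap > felgedaf > felgezaf > felyezaf  (by unconditioned shift, unconditioned shift, unconditioned shift)
If borrowed from Torevish 'felgedap' after the early changes, it would undergo only the recent ones:
  rule 4 (intervocalic lenition): felgedap → felgezap
  rule 5 (unconditioned shift): felgezap → felyezap
  ⇒ as a loan: felyezap
Yopanic 'felyezaf' matches the inherited outcome exactly, so it is an inherited cognate, not a loan.

inherited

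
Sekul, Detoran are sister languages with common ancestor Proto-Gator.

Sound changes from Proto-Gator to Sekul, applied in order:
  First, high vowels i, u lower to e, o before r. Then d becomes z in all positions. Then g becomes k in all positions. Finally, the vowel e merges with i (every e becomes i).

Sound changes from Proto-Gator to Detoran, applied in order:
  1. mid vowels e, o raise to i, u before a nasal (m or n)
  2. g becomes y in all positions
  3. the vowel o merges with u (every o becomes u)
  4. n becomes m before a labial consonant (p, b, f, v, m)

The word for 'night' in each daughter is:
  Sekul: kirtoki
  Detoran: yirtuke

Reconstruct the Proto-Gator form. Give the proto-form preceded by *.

*girtoke

Position 1: Sekul has k, Detoran has y. Taking the neighbouring segments as reconstructed: Sekul k could go back to *k or *g; Detoran y could go back to *g or *y — the one source consistent with every daughter is *g.
Position 5: Sekul has o, Detoran has u. Taking the neighbouring segments as reconstructed: Sekul o can only go back to *o; Detoran u could go back to *o or *u — the one source consistent with every daughter is *o.
Position 7: Sekul has i, Detoran has e. Detoran preserves e here (none of its changes turn any other segment into e), so the proto-segment is *e.
This points to *girtoke. Verify forward in each daughter:
Sekul: start from *girtoke.
  rule 1 (pre-rhotic lowering): girtoke → gertoke
  rule 2: no change — gertoke
  rule 3 (unconditioned shift): gertoke → kertoke
  rule 4 (vowel merger): kertoke → kirtoki
  ⇒ Sekul kirtoki
Detoran: *girtoke
  girtoke (rule 1 does not apply)
  girtoke → yirtoke   [unconditioned shift]
  yirtoke → yirtuke   [vowel merger]
  yirtuke (rule 4 does not apply)
  giving Detoran yirtuke.
*girtoke is the unique common source.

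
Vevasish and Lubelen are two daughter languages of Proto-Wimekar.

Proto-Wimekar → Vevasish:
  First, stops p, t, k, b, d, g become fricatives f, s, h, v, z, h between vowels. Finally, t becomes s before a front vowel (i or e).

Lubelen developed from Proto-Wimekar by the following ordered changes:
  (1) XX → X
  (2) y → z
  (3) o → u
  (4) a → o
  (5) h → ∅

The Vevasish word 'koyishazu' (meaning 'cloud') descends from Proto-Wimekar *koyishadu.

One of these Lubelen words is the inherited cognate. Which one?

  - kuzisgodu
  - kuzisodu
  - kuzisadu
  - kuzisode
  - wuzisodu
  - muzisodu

Lubelen: *koyishadu > kozishadu > kuzishadu > kuzishodu > kuzisodu  (by unconditioned shift, vowel merger, vowel merger, h-loss)
The other candidates each miss or misapply at least one Lubelen change.

kuzisodu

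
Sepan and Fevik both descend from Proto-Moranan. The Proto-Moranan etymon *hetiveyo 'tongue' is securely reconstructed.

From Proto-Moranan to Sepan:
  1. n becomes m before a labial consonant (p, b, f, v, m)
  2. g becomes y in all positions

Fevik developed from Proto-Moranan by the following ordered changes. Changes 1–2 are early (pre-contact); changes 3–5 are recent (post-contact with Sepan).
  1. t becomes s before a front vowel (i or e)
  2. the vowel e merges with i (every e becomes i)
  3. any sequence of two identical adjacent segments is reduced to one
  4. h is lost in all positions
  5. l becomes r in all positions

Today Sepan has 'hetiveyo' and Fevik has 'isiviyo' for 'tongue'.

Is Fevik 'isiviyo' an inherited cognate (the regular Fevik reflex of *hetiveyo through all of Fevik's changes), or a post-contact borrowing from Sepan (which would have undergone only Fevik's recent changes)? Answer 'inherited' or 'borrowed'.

If inherited, *hetiveyo would pass through all of Fevik's changes:
Fevik: *hetiveyo
  hetiveyo → hesiveyo   [palatalisation]
  hesiveyo → hisiviyo   [vowel merger]
  hisiviyo (rule 3 does not apply)
  hisiviyo → isiviyo   [h-loss]
  isiviyo (rule 5 does not apply)
  giving Fevik isiviyo.
If borrowed from Sepan 'hetiveyo' after the early changes, it would undergo only the recent ones:
  rule 3 (degemination): no change (hetiveyo)
  rule 4 (h-loss): hetiveyo → etiveyo
  rule 5 (unconditioned shift): no change (etiveyo)
  ⇒ as a loan: etiveyo
Fevik 'isiviyo' matches the inherited outcome exactly, so it is an inherited cognate, not a loan.

inherited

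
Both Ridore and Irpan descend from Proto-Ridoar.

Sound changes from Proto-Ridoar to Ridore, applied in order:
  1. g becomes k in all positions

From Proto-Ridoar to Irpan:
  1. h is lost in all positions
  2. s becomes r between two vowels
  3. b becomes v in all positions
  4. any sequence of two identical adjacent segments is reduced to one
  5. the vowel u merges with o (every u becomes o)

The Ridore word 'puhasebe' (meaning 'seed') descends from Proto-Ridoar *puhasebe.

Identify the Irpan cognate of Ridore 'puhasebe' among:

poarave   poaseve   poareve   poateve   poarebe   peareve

Irpan: *puhasebe
  puhasebe → puasebe   [h-loss]
  puasebe → puarebe   [rhotacism]
  puarebe → puareve   [unconditioned shift]
  puareve (rule 4 does not apply)
  puareve → poareve   [vowel merger]
  giving Irpan poareve.
Among the options, 'poareve' alone shows every Irpan change applied in order.

poareve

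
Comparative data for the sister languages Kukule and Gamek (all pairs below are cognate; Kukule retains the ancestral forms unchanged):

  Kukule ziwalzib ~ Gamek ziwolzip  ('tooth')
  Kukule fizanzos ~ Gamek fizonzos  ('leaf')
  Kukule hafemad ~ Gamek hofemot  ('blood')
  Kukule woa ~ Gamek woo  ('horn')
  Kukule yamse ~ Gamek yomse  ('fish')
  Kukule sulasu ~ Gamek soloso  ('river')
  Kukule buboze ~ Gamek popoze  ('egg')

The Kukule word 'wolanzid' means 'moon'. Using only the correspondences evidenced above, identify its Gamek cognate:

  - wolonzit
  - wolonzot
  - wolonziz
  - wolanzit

fizanzos ~ fizonzos — Kukule a corresponds to Gamek o after a consonant, before a nasal.
hafemad ~ hofemot — Kukule d corresponds to Gamek t word-finally.
Applying these to Kukule 'wolanzid':
  wolanzid → wolonzid   (a→o after a consonant, before a nasal)
  wolonzid → wolonzit   (d→t word-finally)
So the Gamek cognate is 'wolonzit'.

wolonzit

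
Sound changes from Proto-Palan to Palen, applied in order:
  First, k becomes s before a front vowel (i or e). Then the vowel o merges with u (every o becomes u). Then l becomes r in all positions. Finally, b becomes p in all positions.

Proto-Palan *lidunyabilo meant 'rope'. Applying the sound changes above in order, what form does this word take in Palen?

ridunyapiru

Palen: start from *lidunyabilo.
  rule 1: no change — lidunyabilo
  rule 2 (vowel merger): lidunyabilo → lidunyabilu
  rule 3 (unconditioned shift): lidunyabilu → ridunyabiru
  rule 4 (unconditioned shift): ridunyabiru → ridunyapiru
  ⇒ Palen ridunyapiru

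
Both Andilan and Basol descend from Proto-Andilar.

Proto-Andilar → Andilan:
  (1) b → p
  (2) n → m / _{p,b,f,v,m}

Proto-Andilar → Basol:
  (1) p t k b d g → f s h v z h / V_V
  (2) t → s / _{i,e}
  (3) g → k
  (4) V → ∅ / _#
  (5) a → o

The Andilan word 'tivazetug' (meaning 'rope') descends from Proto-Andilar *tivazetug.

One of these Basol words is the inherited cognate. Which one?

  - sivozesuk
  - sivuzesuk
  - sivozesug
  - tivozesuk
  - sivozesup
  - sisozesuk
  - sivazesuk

Basol: *tivazetug
  tivazetug → tivazesug   [intervocalic lenition]
  tivazesug → sivazesug   [palatalisation]
  sivazesug → sivazesuk   [unconditioned shift]
  sivazesuk (rule 4 does not apply)
  sivazesuk → sivozesuk   [vowel merger]
  giving Basol sivozesuk.
Among the options, 'sivozesuk' alone shows every Basol change applied in order.

sivozesuk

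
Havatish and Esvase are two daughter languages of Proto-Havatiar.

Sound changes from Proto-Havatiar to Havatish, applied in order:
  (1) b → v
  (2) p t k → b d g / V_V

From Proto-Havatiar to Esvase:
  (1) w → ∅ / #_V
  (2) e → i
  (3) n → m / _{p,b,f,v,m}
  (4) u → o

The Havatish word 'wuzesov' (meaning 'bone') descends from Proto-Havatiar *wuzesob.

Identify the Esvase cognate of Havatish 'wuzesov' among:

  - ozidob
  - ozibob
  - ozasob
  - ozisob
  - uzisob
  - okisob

ozisob

Esvase: *wuzesob
  wuzesob → uzesob   [glide loss]
  uzesob → uzisob   [vowel merger]
  uzisob (rule 3 does not apply)
  uzisob → ozisob   [vowel merger]
  giving Esvase ozisob.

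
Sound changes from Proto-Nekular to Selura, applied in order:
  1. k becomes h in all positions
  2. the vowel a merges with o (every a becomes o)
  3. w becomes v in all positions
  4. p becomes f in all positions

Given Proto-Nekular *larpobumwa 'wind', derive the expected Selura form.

Selura: *larpobumwa > lorpobumwo > lorpobumvo > lorfobumvo  (by vowel merger, unconditioned shift, unconditioned shift)

lorfobumvo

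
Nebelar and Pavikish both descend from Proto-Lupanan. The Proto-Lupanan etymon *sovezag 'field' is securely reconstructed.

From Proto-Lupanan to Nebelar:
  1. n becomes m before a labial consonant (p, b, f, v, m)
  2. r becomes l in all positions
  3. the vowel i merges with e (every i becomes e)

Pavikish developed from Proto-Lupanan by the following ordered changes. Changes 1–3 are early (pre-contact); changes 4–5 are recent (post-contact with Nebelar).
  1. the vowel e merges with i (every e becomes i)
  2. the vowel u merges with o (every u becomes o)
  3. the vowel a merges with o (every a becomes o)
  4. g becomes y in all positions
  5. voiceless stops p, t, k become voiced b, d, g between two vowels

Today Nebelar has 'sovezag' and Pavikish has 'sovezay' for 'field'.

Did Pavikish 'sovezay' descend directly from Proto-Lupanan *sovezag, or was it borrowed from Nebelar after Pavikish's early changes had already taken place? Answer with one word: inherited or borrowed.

borrowed

If inherited, *sovezag would pass through all of Pavikish's changes:
Pavikish: *sovezag > sovizag > sovizog > sovizoy  (by vowel merger, vowel merger, unconditioned shift)
If borrowed from Nebelar 'sovezag' after the early changes, it would undergo only the recent ones:
  rule 4 (unconditioned shift): sovezag → sovezay
  rule 5 (intervocalic voicing): no change (sovezay)
  ⇒ as a loan: sovezay
Pavikish 'sovezay' matches the loan outcome 'sovezay', not the inherited 'sovizoy' — it skipped the early Pavikish changes, so it was borrowed from Nebelar.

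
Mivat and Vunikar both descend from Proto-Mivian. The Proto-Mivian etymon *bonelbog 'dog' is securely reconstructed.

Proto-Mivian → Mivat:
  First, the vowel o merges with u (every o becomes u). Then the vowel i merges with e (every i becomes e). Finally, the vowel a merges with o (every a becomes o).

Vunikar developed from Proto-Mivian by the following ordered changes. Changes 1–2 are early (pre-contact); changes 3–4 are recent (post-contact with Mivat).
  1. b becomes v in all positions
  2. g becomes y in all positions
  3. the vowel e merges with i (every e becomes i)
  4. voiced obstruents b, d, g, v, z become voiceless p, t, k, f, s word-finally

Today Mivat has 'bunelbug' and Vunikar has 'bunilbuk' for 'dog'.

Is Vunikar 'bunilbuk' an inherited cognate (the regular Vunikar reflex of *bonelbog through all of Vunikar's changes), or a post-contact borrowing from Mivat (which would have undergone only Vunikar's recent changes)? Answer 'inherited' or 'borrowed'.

borrowed

If inherited, *bonelbog would pass through all of Vunikar's changes:
Vunikar: *bonelbog > vonelvog > vonelvoy > vonilvoy  (by unconditioned shift, unconditioned shift, vowel merger)
If borrowed from Mivat 'bunelbug' after the early changes, it would undergo only the recent ones:
  rule 3 (vowel merger): bunelbug → bunilbug
  rule 4 (final devoicing): bunilbug → bunilbuk
  ⇒ as a loan: bunilbuk
Vunikar 'bunilbuk' matches the loan outcome 'bunilbuk', not the inherited 'vonilvoy' — it skipped the early Vunikar changes, so it was borrowed from Mivat.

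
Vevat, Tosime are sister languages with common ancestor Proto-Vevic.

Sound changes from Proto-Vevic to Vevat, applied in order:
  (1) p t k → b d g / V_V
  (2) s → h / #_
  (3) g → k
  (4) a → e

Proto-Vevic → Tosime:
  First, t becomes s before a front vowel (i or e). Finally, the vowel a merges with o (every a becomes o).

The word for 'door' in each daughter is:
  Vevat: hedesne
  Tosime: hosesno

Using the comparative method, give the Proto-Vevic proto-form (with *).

*hatesna

Position 3: Vevat has d, Tosime has s. Taking the neighbouring segments as reconstructed: Vevat d could go back to *t or *d; Tosime s could go back to *t or *s — the one source consistent with every daughter is *t.
Position 2: Vevat has e, Tosime has o. Taking the neighbouring segments as reconstructed: Vevat e could go back to *a or *e; Tosime o could go back to *a or *o — the one source consistent with every daughter is *a.
Position 7: Vevat has e, Tosime has o. Taking the neighbouring segments as reconstructed: Vevat e could go back to *a or *e; Tosime o could go back to *a or *o — the one source consistent with every daughter is *a.
Verify the candidate proto-form against each daughter:
Vevat: *hatesna
  hatesna → hadesna   [intervocalic voicing]
  hadesna (rule 2 does not apply)
  hadesna (rule 3 does not apply)
  hadesna → hedesne   [vowel merger]
  giving Vevat hedesne.
Tosime: start from *hatesna.
  rule 1 (palatalisation): hatesna → hasesna
  rule 2 (vowel merger): hasesna → hosesno
  ⇒ Tosime hosesno
*hatesna is the unique common source.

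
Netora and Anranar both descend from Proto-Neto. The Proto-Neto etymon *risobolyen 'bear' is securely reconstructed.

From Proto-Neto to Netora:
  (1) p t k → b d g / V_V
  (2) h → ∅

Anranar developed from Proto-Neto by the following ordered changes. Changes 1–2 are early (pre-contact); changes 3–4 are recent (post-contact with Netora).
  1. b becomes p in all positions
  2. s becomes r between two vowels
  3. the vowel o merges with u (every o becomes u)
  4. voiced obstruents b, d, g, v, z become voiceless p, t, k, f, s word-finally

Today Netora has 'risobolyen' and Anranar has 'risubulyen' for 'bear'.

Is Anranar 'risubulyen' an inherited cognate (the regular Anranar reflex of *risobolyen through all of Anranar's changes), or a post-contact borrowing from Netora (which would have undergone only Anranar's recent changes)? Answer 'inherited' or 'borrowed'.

borrowed

If inherited, *risobolyen would pass through all of Anranar's changes:
Anranar: *risobolyen > risopolyen > riropolyen > rirupulyen  (by unconditioned shift, rhotacism, vowel merger)
If borrowed from Netora 'risobolyen' after the early changes, it would undergo only the recent ones:
  rule 3 (vowel merger): risobolyen → risubulyen
  rule 4 (final devoicing): no change (risubulyen)
  ⇒ as a loan: risubulyen
Anranar 'risubulyen' matches the loan outcome 'risubulyen', not the inherited 'rirupulyen' — it skipped the early Anranar changes, so it was borrowed from Netora.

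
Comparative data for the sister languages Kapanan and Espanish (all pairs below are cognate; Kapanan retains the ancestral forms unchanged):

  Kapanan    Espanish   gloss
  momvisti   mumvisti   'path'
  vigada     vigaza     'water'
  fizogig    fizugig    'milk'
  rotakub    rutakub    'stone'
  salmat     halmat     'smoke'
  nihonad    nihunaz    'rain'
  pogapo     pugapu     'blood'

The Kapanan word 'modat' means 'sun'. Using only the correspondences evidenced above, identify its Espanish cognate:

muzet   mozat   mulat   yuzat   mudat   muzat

fizogig ~ fizugig, rotakub ~ rutakub — Kapanan o corresponds to Espanish u after a consonant, before a consonant other than r, m, n, p, b, f, v.
vigada ~ vigaza — Kapanan d corresponds to Espanish z between vowels (before a back vowel).
Applying these to Kapanan 'modat':
  modat → mudat   (o→u after a consonant, before a consonant other than r, m, n, p, b, f, v)
  mudat → muzat   (d→z between vowels (before a back vowel))
So the Espanish cognate is 'muzat'.

muzat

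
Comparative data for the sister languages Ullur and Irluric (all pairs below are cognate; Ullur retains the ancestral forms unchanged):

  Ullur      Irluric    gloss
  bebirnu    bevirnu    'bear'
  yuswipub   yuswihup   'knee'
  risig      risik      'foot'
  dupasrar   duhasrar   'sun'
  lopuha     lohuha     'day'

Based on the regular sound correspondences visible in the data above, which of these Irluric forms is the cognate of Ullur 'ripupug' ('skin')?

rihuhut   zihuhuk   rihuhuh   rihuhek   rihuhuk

rihuhuk

yuswipub ~ yuswihup, lopuha ~ lohuha — Ullur p corresponds to Irluric h between vowels (before a back vowel).
risig ~ risik — Ullur g corresponds to Irluric k word-finally.
Applying these to Ullur 'ripupug':
  ripupug → rihupug   (p→h between vowels (before a back vowel))
  rihupug → rihuhug   (p→h between vowels (before a back vowel))
  rihuhug → rihuhuk   (g→k word-finally)
So the Irluric cognate is 'rihuhuk'.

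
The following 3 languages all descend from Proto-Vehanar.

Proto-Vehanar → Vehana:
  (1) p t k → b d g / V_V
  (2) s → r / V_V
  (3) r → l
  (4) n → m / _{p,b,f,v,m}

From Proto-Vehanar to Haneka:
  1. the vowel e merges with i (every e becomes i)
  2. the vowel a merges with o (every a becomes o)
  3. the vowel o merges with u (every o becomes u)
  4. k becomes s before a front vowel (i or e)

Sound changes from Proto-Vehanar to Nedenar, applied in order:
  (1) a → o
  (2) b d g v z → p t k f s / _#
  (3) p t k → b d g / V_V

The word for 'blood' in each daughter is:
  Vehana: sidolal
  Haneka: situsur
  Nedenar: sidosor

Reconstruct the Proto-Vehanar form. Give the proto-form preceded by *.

Position 6: Vehana has a, Haneka has u, Nedenar has o. Vehana preserves a here (none of its changes turn any other segment into a), so the proto-segment is *a.
Position 5: Vehana has l, Haneka has s, Nedenar has s. Taking the neighbouring segments as reconstructed: Vehana l could go back to *s or *l or *r; Haneka s can only go back to *s; Nedenar s can only go back to *s — the one source consistent with every daughter is *s.
This points to *sitosar. Verify forward in each daughter:
Vehana: *sitosar > sidosar > sidorar > sidolal  (by intervocalic voicing, rhotacism, unconditioned shift)
Haneka: *sitosar
  sitosar (rule 1 does not apply)
  sitosar → sitosor   [vowel merger]
  sitosor → situsur   [vowel merger]
  situsur (rule 4 does not apply)
  giving Haneka situsur.
Nedenar: *sitosar
  sitosar → sitosor   [vowel merger]
  sitosor (rule 2 does not apply)
  sitosor → sidosor   [intervocalic voicing]
  giving Nedenar sidosor.
No other proto-form is consistent with every reflex, so the reconstruction is *sitosar.

*sitosar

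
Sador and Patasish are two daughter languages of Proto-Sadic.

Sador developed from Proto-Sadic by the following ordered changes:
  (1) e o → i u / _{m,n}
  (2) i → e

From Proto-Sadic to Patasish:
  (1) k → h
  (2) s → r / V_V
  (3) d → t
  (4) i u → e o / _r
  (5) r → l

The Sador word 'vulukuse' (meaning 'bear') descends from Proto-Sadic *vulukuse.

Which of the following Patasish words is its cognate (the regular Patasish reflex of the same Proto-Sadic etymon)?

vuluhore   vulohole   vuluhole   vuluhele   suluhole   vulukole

vuluhole

Patasish: *vulukuse
  vulukuse → vuluhuse   [unconditioned shift]
  vuluhuse → vuluhure   [rhotacism]
  vuluhure (rule 3 does not apply)
  vuluhure → vuluhore   [pre-rhotic lowering]
  vuluhore → vuluhole   [unconditioned shift]
  giving Patasish vuluhole.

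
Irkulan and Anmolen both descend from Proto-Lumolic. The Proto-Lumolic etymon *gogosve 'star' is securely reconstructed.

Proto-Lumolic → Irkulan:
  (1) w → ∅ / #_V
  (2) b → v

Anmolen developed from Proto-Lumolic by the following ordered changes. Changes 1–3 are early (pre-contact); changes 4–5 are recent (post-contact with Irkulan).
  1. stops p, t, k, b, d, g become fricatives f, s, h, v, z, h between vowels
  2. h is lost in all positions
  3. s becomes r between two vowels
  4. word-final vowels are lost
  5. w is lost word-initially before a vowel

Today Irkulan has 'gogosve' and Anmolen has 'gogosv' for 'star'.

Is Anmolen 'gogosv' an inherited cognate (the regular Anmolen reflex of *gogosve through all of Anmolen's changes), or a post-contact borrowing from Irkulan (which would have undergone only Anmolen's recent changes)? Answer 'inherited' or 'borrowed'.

borrowed

If inherited, *gogosve would pass through all of Anmolen's changes:
Anmolen: start from *gogosve.
  rule 1 (intervocalic lenition): gogosve → gohosve
  rule 2 (h-loss): gohosve → goosve
  rule 3: no change — goosve
  rule 4 (apocope): goosve → goosv
  rule 5: no change — goosv
  ⇒ Anmolen goosv
If borrowed from Irkulan 'gogosve' after the early changes, it would undergo only the recent ones:
  rule 4 (apocope): gogosve → gogosv
  rule 5 (glide loss): no change (gogosv)
  ⇒ as a loan: gogosv
Anmolen 'gogosv' matches the loan outcome 'gogosv', not the inherited 'goosv' — it skipped the early Anmolen changes, so it was borrowed from Irkulan.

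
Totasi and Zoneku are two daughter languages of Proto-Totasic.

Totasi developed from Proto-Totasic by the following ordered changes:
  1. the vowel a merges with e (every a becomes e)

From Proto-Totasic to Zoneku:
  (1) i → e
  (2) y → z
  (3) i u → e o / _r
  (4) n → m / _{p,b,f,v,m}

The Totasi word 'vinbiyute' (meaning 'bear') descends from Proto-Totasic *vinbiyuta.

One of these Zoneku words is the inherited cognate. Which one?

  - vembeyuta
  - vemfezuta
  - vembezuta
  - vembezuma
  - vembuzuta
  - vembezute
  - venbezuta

vembezuta

Zoneku: *vinbiyuta
  vinbiyuta → venbeyuta   [vowel merger]
  venbeyuta → venbezuta   [unconditioned shift]
  venbezuta (rule 3 does not apply)
  venbezuta → vembezuta   [nasal place assimilation]
  giving Zoneku vembezuta.
Among the options, 'vembezuta' alone shows every Zoneku change applied in order.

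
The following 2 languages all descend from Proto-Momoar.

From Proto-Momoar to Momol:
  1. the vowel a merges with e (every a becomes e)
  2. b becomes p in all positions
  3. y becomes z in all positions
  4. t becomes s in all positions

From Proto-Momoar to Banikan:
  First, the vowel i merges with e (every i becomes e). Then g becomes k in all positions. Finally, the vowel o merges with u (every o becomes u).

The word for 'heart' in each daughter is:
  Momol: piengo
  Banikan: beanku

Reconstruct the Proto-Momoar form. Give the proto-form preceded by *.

*biango

Position 2: Momol has i, Banikan has e. Momol preserves i here (none of its changes turn any other segment into i), so the proto-segment is *i.
Position 6: Momol has o, Banikan has u. Momol preserves o here (none of its changes turn any other segment into o), so the proto-segment is *o.
Position 5: Momol has g, Banikan has k. Momol preserves g here (none of its changes turn any other segment into g), so the proto-segment is *g.
Verify the candidate proto-form against each daughter:
Momol: *biango > biengo > piengo  (by vowel merger, unconditioned shift)
Banikan: *biango
  biango → beango   [vowel merger]
  beango → beanko   [unconditioned shift]
  beanko → beanku   [vowel merger]
  giving Banikan beanku.
Only *biango yields all of Momol piengo, Banikan beanku.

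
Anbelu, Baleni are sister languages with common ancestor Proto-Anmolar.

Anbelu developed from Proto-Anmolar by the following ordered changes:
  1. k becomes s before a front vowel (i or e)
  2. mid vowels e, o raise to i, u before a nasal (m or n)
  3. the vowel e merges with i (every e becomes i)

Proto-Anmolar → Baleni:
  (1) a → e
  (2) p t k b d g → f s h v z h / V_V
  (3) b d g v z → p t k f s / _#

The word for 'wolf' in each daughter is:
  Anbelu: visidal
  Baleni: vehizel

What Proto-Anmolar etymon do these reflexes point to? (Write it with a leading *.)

Position 6: Anbelu has a, Baleni has e. Anbelu preserves a here (none of its changes turn any other segment into a), so the proto-segment is *a.
Position 2: Anbelu has i, Baleni has e. Taking the neighbouring segments as reconstructed: Anbelu i could go back to *e or *i; Baleni e could go back to *a or *e — the one source consistent with every daughter is *e.
Position 5: Anbelu has d, Baleni has z. Anbelu preserves d here (none of its changes turn any other segment into d), so the proto-segment is *d.
Continuing position by position gives *vekidal; check it forward:
Anbelu: *vekidal > vesidal > visidal  (by palatalisation, vowel merger)
Baleni: *vekidal
  vekidal → vekidel   [vowel merger]
  vekidel → vehizel   [intervocalic lenition]
  vehizel (rule 3 does not apply)
  giving Baleni vehizel.
No other proto-form is consistent with every reflex, so the reconstruction is *vekidal.

*vekidal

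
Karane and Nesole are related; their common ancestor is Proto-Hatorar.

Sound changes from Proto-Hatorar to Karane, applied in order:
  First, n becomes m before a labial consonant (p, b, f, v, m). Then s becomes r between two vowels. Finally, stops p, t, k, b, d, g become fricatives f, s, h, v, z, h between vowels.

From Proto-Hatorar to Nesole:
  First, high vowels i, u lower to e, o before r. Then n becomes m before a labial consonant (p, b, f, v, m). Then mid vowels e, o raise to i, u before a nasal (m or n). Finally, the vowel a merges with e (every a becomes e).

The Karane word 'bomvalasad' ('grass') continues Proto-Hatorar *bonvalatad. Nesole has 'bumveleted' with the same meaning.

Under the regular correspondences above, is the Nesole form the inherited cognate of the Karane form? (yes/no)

yes

Derive the expected Nesole reflex of *bonvalatad:
Nesole: start from *bonvalatad.
  rule 1: no change — bonvalatad
  rule 2 (nasal place assimilation): bonvalatad → bomvalatad
  rule 3 (pre-nasal raising): bomvalatad → bumvalatad
  rule 4 (vowel merger): bumvalatad → bumveleted
  ⇒ Nesole bumveleted
Nesole 'bumveleted' matches the regular reflex exactly, so the pair is cognate.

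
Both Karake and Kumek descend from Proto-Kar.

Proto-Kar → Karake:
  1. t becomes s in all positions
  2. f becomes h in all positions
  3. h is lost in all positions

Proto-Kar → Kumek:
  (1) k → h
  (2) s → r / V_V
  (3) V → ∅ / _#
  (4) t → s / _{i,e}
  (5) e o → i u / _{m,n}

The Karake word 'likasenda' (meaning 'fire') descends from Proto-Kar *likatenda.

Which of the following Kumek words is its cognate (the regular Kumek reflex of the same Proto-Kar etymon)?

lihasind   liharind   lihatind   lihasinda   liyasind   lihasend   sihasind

lihasind

Kumek: *likatenda > lihatenda > lihatend > lihasend > lihasind  (by unconditioned shift, apocope, palatalisation, pre-nasal raising)
Only 'lihasind' matches the regular Kumek development of *likatenda.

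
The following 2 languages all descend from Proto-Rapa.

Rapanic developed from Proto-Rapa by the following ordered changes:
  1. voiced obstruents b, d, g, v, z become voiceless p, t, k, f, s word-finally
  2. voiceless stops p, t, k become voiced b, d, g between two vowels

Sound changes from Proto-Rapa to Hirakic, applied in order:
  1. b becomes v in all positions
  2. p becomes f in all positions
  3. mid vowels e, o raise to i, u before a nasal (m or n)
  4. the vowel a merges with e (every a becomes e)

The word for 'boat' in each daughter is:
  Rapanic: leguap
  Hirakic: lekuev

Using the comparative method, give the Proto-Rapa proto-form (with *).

Position 6: Rapanic has p, Hirakic has v. Taking the neighbouring segments as reconstructed: Rapanic p could go back to *p or *b; Hirakic v could go back to *b or *v — the one source consistent with every daughter is *b.
Position 3: Rapanic has g, Hirakic has k. Hirakic preserves k here (none of its changes turn any other segment into k), so the proto-segment is *k.
Position 5: Rapanic has a, Hirakic has e. Rapanic preserves a here (none of its changes turn any other segment into a), so the proto-segment is *a.
Continuing position by position gives *lekuab; check it forward:
Rapanic: *lekuab > lekuap > leguap  (by final devoicing, intervocalic voicing)
Hirakic: *lekuab > lekuav > lekuev  (by unconditioned shift, vowel merger)
No other proto-form is consistent with every reflex, so the reconstruction is *lekuab.

*lekuab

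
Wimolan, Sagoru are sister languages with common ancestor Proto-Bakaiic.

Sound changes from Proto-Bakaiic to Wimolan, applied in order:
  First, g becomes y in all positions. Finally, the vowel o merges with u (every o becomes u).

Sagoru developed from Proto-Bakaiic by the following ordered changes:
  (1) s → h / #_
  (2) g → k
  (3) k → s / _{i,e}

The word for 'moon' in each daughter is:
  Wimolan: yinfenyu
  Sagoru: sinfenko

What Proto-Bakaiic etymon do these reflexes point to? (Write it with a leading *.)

*ginfengo

Position 1: Wimolan has y, Sagoru has s. Taking the neighbouring segments as reconstructed: Wimolan y could go back to *g or *y; Sagoru s could go back to *k or *g — the one source consistent with every daughter is *g.
Position 7: Wimolan has y, Sagoru has k. Taking the neighbouring segments as reconstructed: Wimolan y could go back to *g or *y; Sagoru k could go back to *k or *g — the one source consistent with every daughter is *g.
Position 8: Wimolan has u, Sagoru has o. Sagoru preserves o here (none of its changes turn any other segment into o), so the proto-segment is *o.
The remaining positions agree across the daughters. Check the candidate against every language:
Wimolan: *ginfengo > yinfenyo > yinfenyu  (by unconditioned shift, vowel merger)
Sagoru: start from *ginfengo.
  rule 1: no change — ginfengo
  rule 2 (unconditioned shift): ginfengo → kinfenko
  rule 3 (palatalisation): kinfenko → sinfenko
  ⇒ Sagoru sinfenko
No other proto-form is consistent with every reflex, so the reconstruction is *ginfengo.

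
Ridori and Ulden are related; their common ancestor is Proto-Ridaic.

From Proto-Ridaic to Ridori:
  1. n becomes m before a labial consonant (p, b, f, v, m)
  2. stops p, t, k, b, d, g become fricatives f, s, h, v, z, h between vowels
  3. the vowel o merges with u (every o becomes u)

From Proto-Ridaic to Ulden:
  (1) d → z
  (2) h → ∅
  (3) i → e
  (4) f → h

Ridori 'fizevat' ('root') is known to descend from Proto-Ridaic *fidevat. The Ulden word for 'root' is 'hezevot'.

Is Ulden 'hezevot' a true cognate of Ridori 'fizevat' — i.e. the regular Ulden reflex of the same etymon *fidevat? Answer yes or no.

Derive the expected Ulden reflex of *fidevat:
Ulden: *fidevat > fizevat > fezevat > hezevat  (by unconditioned shift, vowel merger, unconditioned shift)
The regular Ulden reflex would be 'hezevat', but the attested form is 'hezevot'. The correspondence is irregular, so they are not cognates (the Ulden form has a different source).

no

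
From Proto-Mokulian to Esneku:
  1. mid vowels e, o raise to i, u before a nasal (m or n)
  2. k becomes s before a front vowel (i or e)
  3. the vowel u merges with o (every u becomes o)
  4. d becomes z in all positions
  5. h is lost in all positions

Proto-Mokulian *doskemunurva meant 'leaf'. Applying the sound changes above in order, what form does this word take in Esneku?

zossimonorva

Esneku: start from *doskemunurva.
  rule 1 (pre-nasal raising): doskemunurva → doskimunurva
  rule 2 (palatalisation): doskimunurva → dossimunurva
  rule 3 (vowel merger): dossimunurva → dossimonorva
  rule 4 (unconditioned shift): dossimonorva → zossimonorva
  rule 5: no change — zossimonorva
  ⇒ Esneku zossimonorva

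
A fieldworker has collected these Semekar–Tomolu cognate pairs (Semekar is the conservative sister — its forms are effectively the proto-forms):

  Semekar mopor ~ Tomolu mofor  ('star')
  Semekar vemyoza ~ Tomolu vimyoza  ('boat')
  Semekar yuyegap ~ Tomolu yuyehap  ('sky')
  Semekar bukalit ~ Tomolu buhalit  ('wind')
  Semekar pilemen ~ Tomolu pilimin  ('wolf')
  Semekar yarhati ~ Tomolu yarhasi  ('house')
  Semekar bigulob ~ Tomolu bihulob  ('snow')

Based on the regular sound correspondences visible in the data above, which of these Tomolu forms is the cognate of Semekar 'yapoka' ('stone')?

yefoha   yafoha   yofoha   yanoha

mopor ~ mofor — Semekar p corresponds to Tomolu f between vowels (before a back vowel).
bukalit ~ buhalit — Semekar k corresponds to Tomolu h between vowels (before a back vowel).
Applying these to Semekar 'yapoka':
  yapoka → yafoka   (p→f between vowels (before a back vowel))
  yafoka → yafoha   (k→h between vowels (before a back vowel))
So the Tomolu cognate is 'yafoha'.

yafoha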